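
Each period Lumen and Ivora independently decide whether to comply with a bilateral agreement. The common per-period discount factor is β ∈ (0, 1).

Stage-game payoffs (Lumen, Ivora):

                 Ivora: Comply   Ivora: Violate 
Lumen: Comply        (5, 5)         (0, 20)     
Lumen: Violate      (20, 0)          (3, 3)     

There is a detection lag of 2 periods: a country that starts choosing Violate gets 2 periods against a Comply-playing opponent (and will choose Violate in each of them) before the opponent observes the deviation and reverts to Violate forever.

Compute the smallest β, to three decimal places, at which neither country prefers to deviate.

Deviating for the 2 undetected periods gains 20−5 = 15 per period over cooperation, then loses 5−3 = 2 per period forever once punishment starts.
Gain: 15(1 + β + … + β^1); loss: 2·β^2/(1−β).
No profitable deviation ⇔ 15(1−β^2) ≤ 2·β^2, i.e. β^2 ≥ 15/(15+2) = 15/17.
Hence β ≥ (15/17)^(1/2) ≈ 0.939.

0.939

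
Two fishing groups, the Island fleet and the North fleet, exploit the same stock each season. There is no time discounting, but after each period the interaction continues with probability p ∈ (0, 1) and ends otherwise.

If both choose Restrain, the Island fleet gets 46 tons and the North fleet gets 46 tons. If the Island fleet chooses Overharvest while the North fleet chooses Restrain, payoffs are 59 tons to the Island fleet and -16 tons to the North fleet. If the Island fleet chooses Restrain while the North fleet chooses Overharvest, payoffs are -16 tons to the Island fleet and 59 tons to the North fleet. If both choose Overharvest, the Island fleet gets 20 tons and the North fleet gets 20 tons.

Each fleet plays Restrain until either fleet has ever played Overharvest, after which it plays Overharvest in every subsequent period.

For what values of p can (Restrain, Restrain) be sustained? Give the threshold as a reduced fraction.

1/3

With no time discounting, the continuation probability p plays the role of the discount factor.
Grim-trigger IC: 46/(1−p) ≥ 59 + 20p/(1−p) ⇒ p ≥ (59−46)/(59−20) = 1/3.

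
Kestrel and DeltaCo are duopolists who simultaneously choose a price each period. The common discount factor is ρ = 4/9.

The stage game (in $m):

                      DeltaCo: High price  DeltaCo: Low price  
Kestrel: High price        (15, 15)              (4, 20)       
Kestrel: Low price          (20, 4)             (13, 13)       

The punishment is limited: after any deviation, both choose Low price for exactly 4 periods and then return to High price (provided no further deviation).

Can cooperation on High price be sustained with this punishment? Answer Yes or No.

No

IC: ρ+…+ρ^4 ≥ (20−15)/(15−13) = 5/2.
At ρ = 4/9: partial sum = 0.7688 < 2.5000. Cooperation not sustainable.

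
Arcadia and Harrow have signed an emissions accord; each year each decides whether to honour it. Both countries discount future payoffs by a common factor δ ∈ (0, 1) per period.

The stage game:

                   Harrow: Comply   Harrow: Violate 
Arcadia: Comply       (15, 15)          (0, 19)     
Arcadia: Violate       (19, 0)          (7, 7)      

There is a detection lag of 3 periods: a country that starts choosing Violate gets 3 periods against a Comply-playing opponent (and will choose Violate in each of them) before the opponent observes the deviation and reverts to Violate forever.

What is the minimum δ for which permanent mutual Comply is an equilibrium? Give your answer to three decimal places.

A deviator earns 19 for 3 periods, then 7 forever; cooperating earns 15 forever. Multiplying the IC by (1−δ):
15 ≥ 19(1−δ^3) + 7δ^3, so 12·δ^3 ≥ 4 and δ^3 ≥ 1/3.
δ ≥ (1/3)^(1/3) ≈ 0.693.

0.693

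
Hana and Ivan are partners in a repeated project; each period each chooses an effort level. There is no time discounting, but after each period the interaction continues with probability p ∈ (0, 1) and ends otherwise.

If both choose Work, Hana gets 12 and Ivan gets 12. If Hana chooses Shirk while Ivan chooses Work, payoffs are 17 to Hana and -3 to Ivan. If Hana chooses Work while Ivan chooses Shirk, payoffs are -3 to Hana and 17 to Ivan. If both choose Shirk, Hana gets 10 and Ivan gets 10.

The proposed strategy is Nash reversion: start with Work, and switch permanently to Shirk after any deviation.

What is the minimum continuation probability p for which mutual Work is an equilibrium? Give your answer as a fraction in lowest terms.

With no time discounting, the continuation probability p plays the role of the discount factor.
Grim-trigger IC: 12/(1−p) ≥ 17 + 10p/(1−p) ⇒ p ≥ (17−12)/(17−10) = 5/7.

5/7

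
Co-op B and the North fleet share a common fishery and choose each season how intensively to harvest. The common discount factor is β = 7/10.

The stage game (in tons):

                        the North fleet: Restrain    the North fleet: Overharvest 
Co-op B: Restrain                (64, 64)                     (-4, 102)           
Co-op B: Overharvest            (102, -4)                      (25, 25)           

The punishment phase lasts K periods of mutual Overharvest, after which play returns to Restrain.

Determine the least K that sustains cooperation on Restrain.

IC: β(1−β^K)/(1−β) ≥ (102−64)/(64−25) = 38/39.
With β = 7/10: need 1 − β^K ≥ 38/39·(1−7/10)/(7/10), i.e. β^K ≤ 0.5824.
Since (7/10)^1 = 0.7000 and (7/10)^2 = 0.4900, the smallest such K is 2.

2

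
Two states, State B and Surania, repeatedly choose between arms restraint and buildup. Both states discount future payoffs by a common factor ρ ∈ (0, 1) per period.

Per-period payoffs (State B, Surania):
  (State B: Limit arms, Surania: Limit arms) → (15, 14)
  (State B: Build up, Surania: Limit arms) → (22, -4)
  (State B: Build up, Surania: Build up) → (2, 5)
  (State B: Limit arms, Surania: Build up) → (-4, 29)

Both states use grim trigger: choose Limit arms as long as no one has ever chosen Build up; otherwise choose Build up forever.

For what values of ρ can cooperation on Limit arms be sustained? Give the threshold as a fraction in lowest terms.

State B: cooperation gives 15 each period; deviation gives 22 once then 2 forever.
  15/(1−ρ) ≥ 22 + 2ρ/(1−ρ) ⇒ ρ ≥ 7/20.
Surania: cooperation gives 14 each period; deviation gives 29 once then 5 forever.
  ρ ≥ 15/24 = 5/8.
Both must hold, so the binding constraint is Surania's: ρ ≥ 5/8.

5/8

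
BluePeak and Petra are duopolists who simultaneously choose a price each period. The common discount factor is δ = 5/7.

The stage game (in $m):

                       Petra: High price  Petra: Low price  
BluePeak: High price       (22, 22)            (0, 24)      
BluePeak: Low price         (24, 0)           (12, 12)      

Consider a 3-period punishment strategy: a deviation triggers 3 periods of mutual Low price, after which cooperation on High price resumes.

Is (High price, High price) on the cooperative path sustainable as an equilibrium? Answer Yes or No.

Yes

IC: δ+…+δ^3 ≥ (24−22)/(22−12) = 1/5.
At δ = 5/7: partial sum = 1.5889 ≥ 0.2000. Cooperation sustainable.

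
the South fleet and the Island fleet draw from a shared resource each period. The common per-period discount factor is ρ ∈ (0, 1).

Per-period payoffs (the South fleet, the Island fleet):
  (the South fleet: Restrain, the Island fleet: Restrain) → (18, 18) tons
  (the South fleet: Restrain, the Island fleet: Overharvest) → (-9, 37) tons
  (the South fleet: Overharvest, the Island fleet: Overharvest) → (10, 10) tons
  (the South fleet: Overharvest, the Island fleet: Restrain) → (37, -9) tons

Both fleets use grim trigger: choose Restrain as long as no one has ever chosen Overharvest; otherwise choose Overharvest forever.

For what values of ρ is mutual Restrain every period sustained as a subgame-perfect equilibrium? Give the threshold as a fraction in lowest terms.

Cooperation forever yields 18 each period: 18/(1−ρ).
Deviating yields 37 once, then 10 forever: 37 + 10ρ/(1−ρ).
No profitable deviation requires 18/(1−ρ) ≥ 37 + 10ρ/(1−ρ).
Multiplying by (1−ρ): 18 ≥ 37(1−ρ) + 10ρ = 37 − 27ρ.
So 27ρ ≥ 19, i.e. ρ ≥ 19/27.

19/27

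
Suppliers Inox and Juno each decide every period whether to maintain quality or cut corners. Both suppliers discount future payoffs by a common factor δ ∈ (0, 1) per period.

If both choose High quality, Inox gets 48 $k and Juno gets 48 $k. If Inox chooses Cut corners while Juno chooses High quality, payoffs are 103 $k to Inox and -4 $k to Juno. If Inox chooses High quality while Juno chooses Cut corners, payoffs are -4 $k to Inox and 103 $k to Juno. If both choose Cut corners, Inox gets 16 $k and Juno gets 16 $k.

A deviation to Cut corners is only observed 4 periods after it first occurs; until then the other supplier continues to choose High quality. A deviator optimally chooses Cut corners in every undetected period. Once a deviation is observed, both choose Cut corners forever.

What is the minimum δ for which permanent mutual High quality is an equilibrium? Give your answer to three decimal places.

The best deviation is to choose Cut corners for all 4 undetected periods, earning 103 each, then 16 forever once detected.
Deviation value: 103(1−δ^4)/(1−δ) + 16δ^4/(1−δ); cooperation value: 48/(1−δ).
IC: 48 ≥ 103(1−δ^4) + 16δ^4 = 103 − 87δ^4.
So δ^4 ≥ 55/87, giving δ ≥ (55/87)^(1/4) ≈ 0.892.

0.892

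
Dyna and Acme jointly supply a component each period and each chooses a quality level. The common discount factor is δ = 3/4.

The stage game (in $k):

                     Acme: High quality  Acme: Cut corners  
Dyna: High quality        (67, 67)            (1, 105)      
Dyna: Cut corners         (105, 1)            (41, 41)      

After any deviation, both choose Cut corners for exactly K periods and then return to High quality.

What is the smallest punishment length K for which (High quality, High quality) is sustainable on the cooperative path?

No profitable deviation requires (67−41)(δ+…+δ^K) ≥ 105−67, i.e. δ+…+δ^K ≥ 19/13 ≈ 1.4615.
With δ = 3/4, the partial sums are K=1: 0.7500, K=2: 1.3125, K=3: 1.7344.
K = 3 is the first length at which the sum reaches 1.4615.

3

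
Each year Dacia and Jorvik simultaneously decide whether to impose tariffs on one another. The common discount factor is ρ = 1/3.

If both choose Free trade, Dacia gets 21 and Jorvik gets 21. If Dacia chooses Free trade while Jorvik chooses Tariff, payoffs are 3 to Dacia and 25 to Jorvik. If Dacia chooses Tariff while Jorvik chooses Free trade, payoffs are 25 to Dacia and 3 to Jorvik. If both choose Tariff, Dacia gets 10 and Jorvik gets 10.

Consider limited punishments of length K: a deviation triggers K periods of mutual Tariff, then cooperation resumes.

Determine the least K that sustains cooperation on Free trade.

2

IC: ρ(1−ρ^K)/(1−ρ) ≥ (25−21)/(21−10) = 4/11.
With ρ = 1/3: need 1 − ρ^K ≥ 4/11·(1−1/3)/(1/3), i.e. ρ^K ≤ 0.2727.
Since (1/3)^1 = 0.3333 and (1/3)^2 = 0.1111, the smallest such K is 2.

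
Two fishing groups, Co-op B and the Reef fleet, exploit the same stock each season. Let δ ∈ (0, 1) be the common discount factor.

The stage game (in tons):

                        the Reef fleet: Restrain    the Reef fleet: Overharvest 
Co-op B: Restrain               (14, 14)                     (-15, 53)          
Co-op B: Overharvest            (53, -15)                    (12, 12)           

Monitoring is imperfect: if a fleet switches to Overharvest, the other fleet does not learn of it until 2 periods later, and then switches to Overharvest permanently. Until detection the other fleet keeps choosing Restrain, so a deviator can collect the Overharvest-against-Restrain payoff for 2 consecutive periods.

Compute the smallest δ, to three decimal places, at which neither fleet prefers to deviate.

Deviating for the 2 undetected periods gains 53−14 = 39 per period over cooperation, then loses 14−12 = 2 per period forever once punishment starts.
Gain: 39(1 + δ + … + δ^1); loss: 2·δ^2/(1−δ).
No profitable deviation ⇔ 39(1−δ^2) ≤ 2·δ^2, i.e. δ^2 ≥ 39/(39+2) = 39/41.
Hence δ ≥ (39/41)^(1/2) ≈ 0.975.

0.975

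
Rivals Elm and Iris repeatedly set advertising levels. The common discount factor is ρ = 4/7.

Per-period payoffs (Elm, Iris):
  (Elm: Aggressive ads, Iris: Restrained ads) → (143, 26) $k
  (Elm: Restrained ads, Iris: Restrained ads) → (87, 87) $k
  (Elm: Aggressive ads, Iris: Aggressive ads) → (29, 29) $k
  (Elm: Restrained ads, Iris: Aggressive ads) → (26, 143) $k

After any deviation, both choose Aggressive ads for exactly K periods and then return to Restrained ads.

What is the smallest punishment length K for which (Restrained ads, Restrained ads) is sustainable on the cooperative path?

Need Σ_{k=1}^{K} ρ^k ≥ (143−87)/(87−29) = 0.9655 at ρ = 4/7.
At K = 2 the sum is 0.8980 < 0.9655; at K = 3 it is 1.0845 ≥ 0.9655.
So the minimum punishment length is K = 3.

3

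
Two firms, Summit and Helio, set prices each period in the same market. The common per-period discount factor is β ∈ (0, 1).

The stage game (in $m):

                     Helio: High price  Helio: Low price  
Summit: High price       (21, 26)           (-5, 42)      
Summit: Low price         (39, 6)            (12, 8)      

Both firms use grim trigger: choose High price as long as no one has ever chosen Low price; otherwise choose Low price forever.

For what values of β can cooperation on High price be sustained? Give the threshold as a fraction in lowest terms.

2/3

Summit: cooperation gives 21 each period; deviation gives 39 once then 12 forever.
  21/(1−β) ≥ 39 + 12β/(1−β) ⇒ β ≥ 18/27 = 2/3.
Helio: cooperation gives 26 each period; deviation gives 42 once then 8 forever.
  β ≥ 16/34 = 8/17.
Both must hold, so the binding constraint is Summit's: β ≥ 2/3.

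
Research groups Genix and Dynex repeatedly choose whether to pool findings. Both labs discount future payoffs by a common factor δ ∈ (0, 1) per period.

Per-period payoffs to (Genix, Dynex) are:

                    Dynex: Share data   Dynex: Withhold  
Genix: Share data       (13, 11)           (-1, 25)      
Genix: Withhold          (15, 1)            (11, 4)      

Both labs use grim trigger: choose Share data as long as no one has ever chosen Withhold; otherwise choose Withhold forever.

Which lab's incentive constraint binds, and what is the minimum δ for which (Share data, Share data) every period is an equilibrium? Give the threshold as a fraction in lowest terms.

Dynex; δ ≥ 2/3

Genix's threshold: (15−13)/(15−11) = 1/2.
Dynex's threshold: (25−11)/(25−4) = 2/3.
1/2 < 2/3, so Dynex binds and δ* = 2/3.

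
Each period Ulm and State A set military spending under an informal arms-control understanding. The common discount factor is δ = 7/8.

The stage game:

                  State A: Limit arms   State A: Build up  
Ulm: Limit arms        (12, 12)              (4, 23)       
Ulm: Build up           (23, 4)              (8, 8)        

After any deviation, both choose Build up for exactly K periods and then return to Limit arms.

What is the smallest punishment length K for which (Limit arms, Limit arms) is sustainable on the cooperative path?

4

IC: δ(1−δ^K)/(1−δ) ≥ (23−12)/(12−8) = 11/4.
With δ = 7/8: need 1 − δ^K ≥ 11/4·(1−7/8)/(7/8), i.e. δ^K ≤ 0.6071.
Since (7/8)^3 = 0.6699 and (7/8)^4 = 0.5862, the smallest such K is 4.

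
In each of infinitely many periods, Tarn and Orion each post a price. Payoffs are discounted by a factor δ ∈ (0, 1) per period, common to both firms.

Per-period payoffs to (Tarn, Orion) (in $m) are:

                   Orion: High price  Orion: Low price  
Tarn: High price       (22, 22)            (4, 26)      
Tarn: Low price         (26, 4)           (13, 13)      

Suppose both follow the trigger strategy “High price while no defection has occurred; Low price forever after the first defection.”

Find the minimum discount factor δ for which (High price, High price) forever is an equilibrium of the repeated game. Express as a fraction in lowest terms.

Cooperation forever yields 22 each period: 22/(1−δ).
Deviating yields 26 once, then 13 forever: 26 + 13δ/(1−δ).
No profitable deviation requires 22/(1−δ) ≥ 26 + 13δ/(1−δ).
Multiplying by (1−δ): 22 ≥ 26(1−δ) + 13δ = 26 − 13δ.
So 13δ ≥ 4, i.e. δ ≥ 4/13.

4/13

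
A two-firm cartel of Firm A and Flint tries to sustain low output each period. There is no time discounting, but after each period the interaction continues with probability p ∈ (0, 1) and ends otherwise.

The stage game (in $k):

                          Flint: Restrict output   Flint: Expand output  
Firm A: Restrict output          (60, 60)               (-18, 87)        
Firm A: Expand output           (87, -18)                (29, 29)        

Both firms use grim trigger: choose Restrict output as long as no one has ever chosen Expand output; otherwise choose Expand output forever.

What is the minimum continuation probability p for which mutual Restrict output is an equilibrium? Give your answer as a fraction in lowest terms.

27/58

Expected cooperation value is 60 + p·60 + p²·60 + … = 60/(1−p); deviation gives 87 + p·29/(1−p).
60 ≥ 87(1−p) + 29p ⇒ 58p ≥ 27 ⇒ p ≥ 27/58.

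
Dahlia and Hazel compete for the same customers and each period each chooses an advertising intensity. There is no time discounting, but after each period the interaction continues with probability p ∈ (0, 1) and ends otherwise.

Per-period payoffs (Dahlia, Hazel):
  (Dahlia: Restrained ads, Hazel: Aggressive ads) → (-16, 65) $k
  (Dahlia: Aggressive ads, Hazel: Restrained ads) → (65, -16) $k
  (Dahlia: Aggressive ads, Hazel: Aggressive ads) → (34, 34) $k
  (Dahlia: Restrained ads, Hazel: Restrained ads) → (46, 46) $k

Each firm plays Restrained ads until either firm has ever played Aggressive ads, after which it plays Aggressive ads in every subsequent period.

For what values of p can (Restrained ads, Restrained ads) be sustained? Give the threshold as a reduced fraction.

Expected cooperation value is 46 + p·46 + p²·46 + … = 46/(1−p); deviation gives 65 + p·34/(1−p).
46 ≥ 65(1−p) + 34p ⇒ 31p ≥ 19 ⇒ p ≥ 19/31.

19/31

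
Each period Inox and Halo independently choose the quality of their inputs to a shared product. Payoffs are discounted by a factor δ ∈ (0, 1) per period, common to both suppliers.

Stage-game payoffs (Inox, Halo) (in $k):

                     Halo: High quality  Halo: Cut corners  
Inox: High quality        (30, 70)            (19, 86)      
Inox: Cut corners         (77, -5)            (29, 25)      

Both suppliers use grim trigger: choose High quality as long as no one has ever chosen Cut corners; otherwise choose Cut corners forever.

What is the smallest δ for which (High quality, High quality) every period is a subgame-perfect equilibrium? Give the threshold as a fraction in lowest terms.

47/48

Inox: cooperation gives 30 each period; deviation gives 77 once then 29 forever.
  30/(1−δ) ≥ 77 + 29δ/(1−δ) ⇒ δ ≥ 47/48.
Halo: cooperation gives 70 each period; deviation gives 86 once then 25 forever.
  δ ≥ 16/61.
Both must hold, so the binding constraint is Inox's: δ ≥ 47/48.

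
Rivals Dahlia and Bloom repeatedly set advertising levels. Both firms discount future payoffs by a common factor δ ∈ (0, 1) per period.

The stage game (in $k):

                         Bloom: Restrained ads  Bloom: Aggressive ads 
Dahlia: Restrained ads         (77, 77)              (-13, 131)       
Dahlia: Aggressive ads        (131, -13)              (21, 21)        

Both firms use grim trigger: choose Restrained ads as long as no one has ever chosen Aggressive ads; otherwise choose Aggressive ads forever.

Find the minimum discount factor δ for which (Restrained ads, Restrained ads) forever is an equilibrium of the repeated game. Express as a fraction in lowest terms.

One-period gain from deviating is 131 − 77 = 54. The loss is 77 − 21 = 56 in every subsequent period, with present value 56·δ/(1−δ).
Deviation is unprofitable when 56·δ/(1−δ) ≥ 54, i.e. δ/(1−δ) ≥ 27/28.
Equivalently δ ≥ 54/(54+56) = 27/55.

27/55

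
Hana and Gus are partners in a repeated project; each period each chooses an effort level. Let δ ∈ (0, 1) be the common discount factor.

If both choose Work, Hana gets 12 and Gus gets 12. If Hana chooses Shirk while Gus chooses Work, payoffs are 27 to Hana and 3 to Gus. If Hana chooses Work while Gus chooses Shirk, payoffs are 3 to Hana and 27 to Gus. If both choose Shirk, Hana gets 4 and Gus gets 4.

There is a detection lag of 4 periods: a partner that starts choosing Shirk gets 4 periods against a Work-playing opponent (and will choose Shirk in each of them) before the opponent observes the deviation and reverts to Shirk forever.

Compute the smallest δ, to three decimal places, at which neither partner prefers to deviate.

0.899

Deviating for the 4 undetected periods gains 27−12 = 15 per period over cooperation, then loses 12−4 = 8 per period forever once punishment starts.
Gain: 15(1 + δ + … + δ^3); loss: 8·δ^4/(1−δ).
No profitable deviation ⇔ 15(1−δ^4) ≤ 8·δ^4, i.e. δ^4 ≥ 15/(15+8) = 15/23.
Hence δ ≥ (15/23)^(1/4) ≈ 0.899.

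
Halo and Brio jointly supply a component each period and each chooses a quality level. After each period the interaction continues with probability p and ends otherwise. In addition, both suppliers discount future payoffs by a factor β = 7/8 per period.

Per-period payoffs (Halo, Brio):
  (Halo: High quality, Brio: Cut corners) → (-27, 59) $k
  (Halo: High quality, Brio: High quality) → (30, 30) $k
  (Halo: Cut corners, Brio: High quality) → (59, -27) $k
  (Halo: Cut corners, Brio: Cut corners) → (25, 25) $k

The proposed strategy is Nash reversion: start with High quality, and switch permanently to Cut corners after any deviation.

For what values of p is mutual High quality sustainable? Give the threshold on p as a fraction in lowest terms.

116/119

Expected continuation weight on next period's payoff is β·p = 7/8·p, which plays the role of the discount factor.
Cooperation requires 7/8·p ≥ (59−30)/(59−25) = 29/34, hence p ≥ 116/119.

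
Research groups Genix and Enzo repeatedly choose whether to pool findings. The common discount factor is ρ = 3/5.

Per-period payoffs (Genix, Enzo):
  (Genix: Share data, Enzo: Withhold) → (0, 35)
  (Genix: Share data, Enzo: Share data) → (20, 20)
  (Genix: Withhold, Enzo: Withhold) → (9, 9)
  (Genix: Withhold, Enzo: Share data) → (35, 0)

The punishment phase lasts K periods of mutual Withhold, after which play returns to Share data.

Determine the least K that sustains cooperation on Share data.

Need Σ_{k=1}^{K} ρ^k ≥ (35−20)/(20−9) = 1.3636 at ρ = 3/5.
At K = 4 the sum is 1.3056 < 1.3636; at K = 5 it is 1.3834 ≥ 1.3636.
So the minimum punishment length is K = 5.

5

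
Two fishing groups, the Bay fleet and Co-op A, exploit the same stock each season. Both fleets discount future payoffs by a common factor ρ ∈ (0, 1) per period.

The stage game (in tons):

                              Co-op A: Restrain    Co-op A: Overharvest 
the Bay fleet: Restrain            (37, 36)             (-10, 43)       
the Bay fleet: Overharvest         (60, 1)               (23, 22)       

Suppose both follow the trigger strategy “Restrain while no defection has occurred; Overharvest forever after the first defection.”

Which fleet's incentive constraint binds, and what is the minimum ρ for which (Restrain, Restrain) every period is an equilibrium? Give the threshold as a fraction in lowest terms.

the Bay fleet; ρ ≥ 23/37

For the Bay fleet: deviation gain 60−37 = 23, per-period punishment loss 37−23 = 14. IC gives ρ ≥ 23/37.
For Co-op A: gain 7, loss 14 per period, so ρ ≥ 7/21 = 1/3.
The tighter constraint is the Bay fleet's, so cooperation needs ρ ≥ 23/37.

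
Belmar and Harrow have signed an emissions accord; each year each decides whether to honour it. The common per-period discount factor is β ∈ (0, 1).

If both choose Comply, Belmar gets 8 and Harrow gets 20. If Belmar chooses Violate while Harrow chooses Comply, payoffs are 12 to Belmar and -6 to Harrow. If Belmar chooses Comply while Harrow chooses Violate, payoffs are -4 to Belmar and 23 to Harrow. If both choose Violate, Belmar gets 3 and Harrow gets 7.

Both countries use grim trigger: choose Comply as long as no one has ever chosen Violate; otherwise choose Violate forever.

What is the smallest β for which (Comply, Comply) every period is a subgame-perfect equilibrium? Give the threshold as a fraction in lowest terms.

4/9

Belmar: cooperation gives 8 each period; deviation gives 12 once then 3 forever.
  8/(1−β) ≥ 12 + 3β/(1−β) ⇒ β ≥ 4/9.
Harrow: cooperation gives 20 each period; deviation gives 23 once then 7 forever.
  β ≥ 3/16.
Both must hold, so the binding constraint is Belmar's: β ≥ 4/9.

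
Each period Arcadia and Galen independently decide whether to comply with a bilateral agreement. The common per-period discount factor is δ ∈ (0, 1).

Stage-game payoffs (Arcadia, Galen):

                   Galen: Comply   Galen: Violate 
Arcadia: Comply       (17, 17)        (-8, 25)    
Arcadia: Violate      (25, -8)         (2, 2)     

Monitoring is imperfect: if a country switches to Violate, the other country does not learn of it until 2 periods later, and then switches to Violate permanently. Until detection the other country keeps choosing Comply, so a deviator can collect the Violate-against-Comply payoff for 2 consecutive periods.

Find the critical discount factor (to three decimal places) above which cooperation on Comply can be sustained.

0.590

Deviating for the 2 undetected periods gains 25−17 = 8 per period over cooperation, then loses 17−2 = 15 per period forever once punishment starts.
Gain: 8(1 + δ + … + δ^1); loss: 15·δ^2/(1−δ).
No profitable deviation ⇔ 8(1−δ^2) ≤ 15·δ^2, i.e. δ^2 ≥ 8/(8+15) = 8/23.
Hence δ ≥ (8/23)^(1/2) ≈ 0.590.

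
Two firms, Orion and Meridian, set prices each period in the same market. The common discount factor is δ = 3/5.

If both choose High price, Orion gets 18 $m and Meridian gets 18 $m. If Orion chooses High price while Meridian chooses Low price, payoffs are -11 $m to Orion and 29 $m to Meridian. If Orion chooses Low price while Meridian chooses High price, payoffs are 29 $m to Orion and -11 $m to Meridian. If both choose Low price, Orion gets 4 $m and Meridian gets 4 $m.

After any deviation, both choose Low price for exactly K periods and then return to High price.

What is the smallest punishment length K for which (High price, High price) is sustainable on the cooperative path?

IC: δ(1−δ^K)/(1−δ) ≥ (29−18)/(18−4) = 11/14.
With δ = 3/5: need 1 − δ^K ≥ 11/14·(1−3/5)/(3/5), i.e. δ^K ≤ 0.4762.
Since (3/5)^1 = 0.6000 and (3/5)^2 = 0.3600, the smallest such K is 2.

2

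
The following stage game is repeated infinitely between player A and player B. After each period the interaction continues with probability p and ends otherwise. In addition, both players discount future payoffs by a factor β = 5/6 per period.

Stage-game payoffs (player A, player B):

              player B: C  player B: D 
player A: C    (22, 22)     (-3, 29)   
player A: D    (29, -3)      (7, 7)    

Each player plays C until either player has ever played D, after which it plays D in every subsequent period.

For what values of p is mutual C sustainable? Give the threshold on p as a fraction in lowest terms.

Expected continuation weight on next period's payoff is β·p = 5/6·p, which plays the role of the discount factor.
Cooperation requires 5/6·p ≥ (29−22)/(29−7) = 7/22, hence p ≥ 21/55.

21/55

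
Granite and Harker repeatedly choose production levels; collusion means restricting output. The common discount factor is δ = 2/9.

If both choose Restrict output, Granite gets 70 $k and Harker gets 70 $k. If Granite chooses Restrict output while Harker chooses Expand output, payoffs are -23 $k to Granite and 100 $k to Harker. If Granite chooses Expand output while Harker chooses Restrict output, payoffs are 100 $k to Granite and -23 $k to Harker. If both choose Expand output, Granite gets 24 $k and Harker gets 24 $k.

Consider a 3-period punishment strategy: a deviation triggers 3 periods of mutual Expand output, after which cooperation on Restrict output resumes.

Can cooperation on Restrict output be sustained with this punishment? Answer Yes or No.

No

IC: δ+…+δ^3 ≥ (100−70)/(70−24) = 15/23.
At δ = 2/9: partial sum = 0.2826 < 0.6522. Cooperation not sustainable.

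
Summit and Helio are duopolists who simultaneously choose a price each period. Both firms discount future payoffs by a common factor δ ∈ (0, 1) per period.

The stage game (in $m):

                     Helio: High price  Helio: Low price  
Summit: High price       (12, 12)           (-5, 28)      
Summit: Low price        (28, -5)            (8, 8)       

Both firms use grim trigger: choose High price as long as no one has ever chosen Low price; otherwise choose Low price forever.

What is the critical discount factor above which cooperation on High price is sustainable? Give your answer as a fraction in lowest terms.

4/5

Cooperation forever yields 12 each period: 12/(1−δ).
Deviating yields 28 once, then 8 forever: 28 + 8δ/(1−δ).
No profitable deviation requires 12/(1−δ) ≥ 28 + 8δ/(1−δ).
Multiplying by (1−δ): 12 ≥ 28(1−δ) + 8δ = 28 − 20δ.
So 20δ ≥ 16, i.e. δ ≥ 16/20 = 4/5.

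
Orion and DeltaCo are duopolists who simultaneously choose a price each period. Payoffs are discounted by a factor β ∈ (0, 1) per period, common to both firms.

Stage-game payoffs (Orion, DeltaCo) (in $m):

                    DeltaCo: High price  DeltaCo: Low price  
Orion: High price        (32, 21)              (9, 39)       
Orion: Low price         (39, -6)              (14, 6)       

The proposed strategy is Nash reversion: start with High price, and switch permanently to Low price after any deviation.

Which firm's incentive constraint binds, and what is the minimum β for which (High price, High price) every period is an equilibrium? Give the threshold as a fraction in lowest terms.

Orion: cooperation gives 32 each period; deviation gives 39 once then 14 forever.
  32/(1−β) ≥ 39 + 14β/(1−β) ⇒ β ≥ 7/25.
DeltaCo: cooperation gives 21 each period; deviation gives 39 once then 6 forever.
  β ≥ 18/33 = 6/11.
Both must hold, so the binding constraint is DeltaCo's: β ≥ 6/11.

DeltaCo; β ≥ 6/11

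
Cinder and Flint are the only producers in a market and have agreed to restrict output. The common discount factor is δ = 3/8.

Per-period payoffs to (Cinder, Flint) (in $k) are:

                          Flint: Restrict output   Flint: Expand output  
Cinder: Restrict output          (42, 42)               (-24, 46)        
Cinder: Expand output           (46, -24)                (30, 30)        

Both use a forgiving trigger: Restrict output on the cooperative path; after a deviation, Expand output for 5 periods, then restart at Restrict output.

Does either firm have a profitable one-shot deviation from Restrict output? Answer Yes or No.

No

A one-shot deviation gives 46 now, then 30 for 5 periods, then back to 42.
Gain from deviating: (46−42) today; loss: (42−30) in each of the next 5 periods.
No-deviation condition: (42−30)(δ+…+δ^5) ≥ 46−42, i.e. δ+…+δ^5 ≥ 1/3.
At δ = 3/8: δ+…+δ^5 = 0.5956 ≥ 0.3333.
So cooperation is sustainable.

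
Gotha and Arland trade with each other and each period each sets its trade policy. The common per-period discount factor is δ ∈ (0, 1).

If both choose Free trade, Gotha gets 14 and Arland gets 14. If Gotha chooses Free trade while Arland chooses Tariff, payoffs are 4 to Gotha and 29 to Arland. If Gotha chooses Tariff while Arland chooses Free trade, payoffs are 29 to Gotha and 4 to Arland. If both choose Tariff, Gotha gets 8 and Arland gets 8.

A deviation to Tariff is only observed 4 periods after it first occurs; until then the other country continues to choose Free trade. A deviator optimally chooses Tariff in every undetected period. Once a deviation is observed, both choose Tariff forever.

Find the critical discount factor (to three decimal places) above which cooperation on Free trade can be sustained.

0.919

The best deviation is to choose Tariff for all 4 undetected periods, earning 29 each, then 8 forever once detected.
Deviation value: 29(1−δ^4)/(1−δ) + 8δ^4/(1−δ); cooperation value: 14/(1−δ).
IC: 14 ≥ 29(1−δ^4) + 8δ^4 = 29 − 21δ^4.
So δ^4 ≥ 15/21 = 5/7, giving δ ≥ (5/7)^(1/4) ≈ 0.919.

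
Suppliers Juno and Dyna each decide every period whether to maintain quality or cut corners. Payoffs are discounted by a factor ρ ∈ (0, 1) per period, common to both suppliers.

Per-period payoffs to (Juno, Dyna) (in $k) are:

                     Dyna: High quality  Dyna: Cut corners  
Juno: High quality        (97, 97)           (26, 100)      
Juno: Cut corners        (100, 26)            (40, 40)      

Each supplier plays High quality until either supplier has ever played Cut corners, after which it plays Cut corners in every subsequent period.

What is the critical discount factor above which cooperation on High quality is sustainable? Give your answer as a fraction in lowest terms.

1/20

Cooperation forever yields 97 each period: 97/(1−ρ).
Deviating yields 100 once, then 40 forever: 100 + 40ρ/(1−ρ).
No profitable deviation requires 97/(1−ρ) ≥ 100 + 40ρ/(1−ρ).
Multiplying by (1−ρ): 97 ≥ 100(1−ρ) + 40ρ = 100 − 60ρ.
So 60ρ ≥ 3, i.e. ρ ≥ 3/60 = 1/20.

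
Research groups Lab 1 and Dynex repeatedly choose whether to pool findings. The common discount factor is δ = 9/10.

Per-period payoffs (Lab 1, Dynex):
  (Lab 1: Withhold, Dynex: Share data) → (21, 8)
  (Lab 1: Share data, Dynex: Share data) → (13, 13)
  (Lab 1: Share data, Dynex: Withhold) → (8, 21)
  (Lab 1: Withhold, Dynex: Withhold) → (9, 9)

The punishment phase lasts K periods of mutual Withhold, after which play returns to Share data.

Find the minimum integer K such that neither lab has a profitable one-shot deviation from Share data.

3

No profitable deviation requires (13−9)(δ+…+δ^K) ≥ 21−13, i.e. δ+…+δ^K ≥ 2 ≈ 2.0000.
With δ = 9/10, the partial sums are K=1: 0.9000, K=2: 1.7100, K=3: 2.4390.
K = 3 is the first length at which the sum reaches 2.0000.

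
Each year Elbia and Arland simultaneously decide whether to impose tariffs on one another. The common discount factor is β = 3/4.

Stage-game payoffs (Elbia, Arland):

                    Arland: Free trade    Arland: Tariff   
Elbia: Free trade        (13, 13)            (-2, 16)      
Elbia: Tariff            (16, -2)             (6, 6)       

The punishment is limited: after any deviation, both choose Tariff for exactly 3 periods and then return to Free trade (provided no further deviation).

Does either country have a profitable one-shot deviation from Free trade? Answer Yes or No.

No

IC: β+…+β^3 ≥ (16−13)/(13−6) = 3/7.
At β = 3/4: partial sum = 1.7344 ≥ 0.4286. Cooperation sustainable.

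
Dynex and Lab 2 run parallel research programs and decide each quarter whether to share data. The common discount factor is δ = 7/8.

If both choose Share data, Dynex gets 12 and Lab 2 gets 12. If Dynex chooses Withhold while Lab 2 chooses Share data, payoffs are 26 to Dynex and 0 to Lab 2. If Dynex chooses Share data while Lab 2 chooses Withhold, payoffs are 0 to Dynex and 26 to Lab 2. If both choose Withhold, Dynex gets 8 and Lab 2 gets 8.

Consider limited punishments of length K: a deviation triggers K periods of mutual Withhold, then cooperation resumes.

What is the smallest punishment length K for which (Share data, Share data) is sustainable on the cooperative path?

6

Need Σ_{k=1}^{K} δ^k ≥ (26−12)/(12−8) = 3.5000 at δ = 7/8.
At K = 5 the sum is 3.4096 < 3.5000; at K = 6 it is 3.8584 ≥ 3.5000.
So the minimum punishment length is K = 6.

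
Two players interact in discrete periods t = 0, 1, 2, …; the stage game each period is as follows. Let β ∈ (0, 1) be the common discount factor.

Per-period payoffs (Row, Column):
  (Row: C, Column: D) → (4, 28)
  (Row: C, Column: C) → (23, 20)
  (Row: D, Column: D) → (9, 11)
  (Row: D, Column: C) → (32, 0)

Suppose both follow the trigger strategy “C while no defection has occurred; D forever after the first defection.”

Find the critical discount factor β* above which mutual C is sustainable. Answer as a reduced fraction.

Row's threshold: (32−23)/(32−9) = 9/23.
Column's threshold: (28−20)/(28−11) = 8/17.
9/23 < 8/17, so Column binds and β* = 8/17.

8/17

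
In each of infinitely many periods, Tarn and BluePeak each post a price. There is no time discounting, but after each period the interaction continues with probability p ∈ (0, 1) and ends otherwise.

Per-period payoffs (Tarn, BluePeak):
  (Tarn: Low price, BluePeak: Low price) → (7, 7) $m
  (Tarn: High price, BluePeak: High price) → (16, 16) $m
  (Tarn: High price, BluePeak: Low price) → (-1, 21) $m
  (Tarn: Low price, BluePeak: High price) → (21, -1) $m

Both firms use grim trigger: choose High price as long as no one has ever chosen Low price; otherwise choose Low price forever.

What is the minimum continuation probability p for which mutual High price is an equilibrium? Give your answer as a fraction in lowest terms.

5/14

Expected cooperation value is 16 + p·16 + p²·16 + … = 16/(1−p); deviation gives 21 + p·7/(1−p).
16 ≥ 21(1−p) + 7p ⇒ 14p ≥ 5 ⇒ p ≥ 5/14.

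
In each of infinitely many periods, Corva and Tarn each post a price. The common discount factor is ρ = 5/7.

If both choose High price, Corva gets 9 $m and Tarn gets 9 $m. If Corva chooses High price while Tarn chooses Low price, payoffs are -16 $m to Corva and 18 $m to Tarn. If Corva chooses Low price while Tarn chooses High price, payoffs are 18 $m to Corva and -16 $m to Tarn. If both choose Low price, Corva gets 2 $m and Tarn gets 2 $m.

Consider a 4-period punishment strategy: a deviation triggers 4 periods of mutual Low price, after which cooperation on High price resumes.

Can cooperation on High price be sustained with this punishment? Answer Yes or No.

IC: ρ+…+ρ^4 ≥ (18−9)/(9−2) = 9/7.
At ρ = 5/7: partial sum = 1.8492 ≥ 1.2857. Cooperation sustainable.

Yes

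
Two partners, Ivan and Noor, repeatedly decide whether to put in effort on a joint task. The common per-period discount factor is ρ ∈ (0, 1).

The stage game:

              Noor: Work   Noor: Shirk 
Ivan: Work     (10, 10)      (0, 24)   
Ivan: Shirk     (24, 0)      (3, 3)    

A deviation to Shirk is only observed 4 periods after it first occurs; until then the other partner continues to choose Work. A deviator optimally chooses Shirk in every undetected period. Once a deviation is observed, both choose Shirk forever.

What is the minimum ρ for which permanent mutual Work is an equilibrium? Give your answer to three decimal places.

Deviating for the 4 undetected periods gains 24−10 = 14 per period over cooperation, then loses 10−3 = 7 per period forever once punishment starts.
Gain: 14(1 + ρ + … + ρ^3); loss: 7·ρ^4/(1−ρ).
No profitable deviation ⇔ 14(1−ρ^4) ≤ 7·ρ^4, i.e. ρ^4 ≥ 14/(14+7) = 2/3.
Hence ρ ≥ (2/3)^(1/4) ≈ 0.904.

0.904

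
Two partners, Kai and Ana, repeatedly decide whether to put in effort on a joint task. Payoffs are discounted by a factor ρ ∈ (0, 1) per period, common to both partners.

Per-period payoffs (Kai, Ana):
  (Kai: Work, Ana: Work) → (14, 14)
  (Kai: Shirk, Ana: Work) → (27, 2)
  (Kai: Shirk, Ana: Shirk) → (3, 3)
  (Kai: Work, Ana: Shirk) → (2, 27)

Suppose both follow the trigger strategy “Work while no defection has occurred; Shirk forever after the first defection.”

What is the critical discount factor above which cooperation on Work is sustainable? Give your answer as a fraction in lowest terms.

One-period gain from deviating is 27 − 14 = 13. The loss is 14 − 3 = 11 in every subsequent period, with present value 11·ρ/(1−ρ).
Deviation is unprofitable when 11·ρ/(1−ρ) ≥ 13, i.e. ρ/(1−ρ) ≥ 13/11.
Equivalently ρ ≥ 13/(13+11) = 13/24.

13/24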